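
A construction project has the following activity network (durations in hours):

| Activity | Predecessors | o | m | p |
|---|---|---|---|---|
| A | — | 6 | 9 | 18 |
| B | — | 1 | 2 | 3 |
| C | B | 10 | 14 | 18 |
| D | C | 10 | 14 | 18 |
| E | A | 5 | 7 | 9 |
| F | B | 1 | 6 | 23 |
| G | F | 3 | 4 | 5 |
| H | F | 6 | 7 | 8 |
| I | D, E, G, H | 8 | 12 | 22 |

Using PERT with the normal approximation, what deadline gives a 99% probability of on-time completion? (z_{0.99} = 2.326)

te_A = (6 + 4·9 + 18)/6 = 60/6 = 10; σ²_A = ((18−6)/6)² = 4.000
te_B = (1 + 4·2 + 3)/6 = 12/6 = 2; σ²_B = ((3−1)/6)² = 0.111
te_C = (10 + 4·14 + 18)/6 = 84/6 = 14; σ²_C = ((18−10)/6)² = 1.778
te_D = (10 + 4·14 + 18)/6 = 84/6 = 14; σ²_D = ((18−10)/6)² = 1.778
te_E = (5 + 4·7 + 9)/6 = 42/6 = 7; σ²_E = ((9−5)/6)² = 0.444
te_F = (1 + 4·6 + 23)/6 = 48/6 = 8; σ²_F = ((23−1)/6)² = 13.444
te_G = (3 + 4·4 + 5)/6 = 24/6 = 4; σ²_G = ((5−3)/6)² = 0.111
te_H = (6 + 4·7 + 8)/6 = 42/6 = 7; σ²_H = ((8−6)/6)² = 0.111
te_I = (8 + 4·12 + 22)/6 = 78/6 = 13; σ²_I = ((22−8)/6)² = 5.444

Forward pass:
ES_A = 0; EF_A = 10
ES_B = 0; EF_B = 2
ES_C = 2; EF_C = 2+14 = 16
ES_D = 16; EF_D = 16+14 = 30
ES_E = 10; EF_E = 10+7 = 17
ES_F = 2; EF_F = 2+8 = 10
ES_G = 10; EF_G = 10+4 = 14
ES_H = 10; EF_H = 10+7 = 17
ES_I = max(EF_D=30, EF_E=17, EF_G=14, EF_H=17) = 30; EF_I = 30+13 = 43
Expected project duration μ = 43 hours. Critical path: B → C → D → I.

Variance along critical path = 0.111 + 1.778 + 1.778 + 5.444 = 9.111; σ = 3.018 hours.
D = μ + z·σ = 43 + 2.326·3.018 = 50.0 hours

50.0 hours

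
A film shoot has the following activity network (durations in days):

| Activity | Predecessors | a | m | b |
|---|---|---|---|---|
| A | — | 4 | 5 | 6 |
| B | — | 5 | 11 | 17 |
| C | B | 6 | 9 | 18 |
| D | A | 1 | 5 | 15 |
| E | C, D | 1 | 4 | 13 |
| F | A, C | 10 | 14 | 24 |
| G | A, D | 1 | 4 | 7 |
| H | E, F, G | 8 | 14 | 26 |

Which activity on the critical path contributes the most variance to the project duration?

te_A = (4 + 4·5 + 6)/6 = 30/6 = 5; σ²_A = ((6−4)/6)² = 0.111
te_B = (5 + 4·11 + 17)/6 = 66/6 = 11; σ²_B = ((17−5)/6)² = 4.000
te_C = (6 + 4·9 + 18)/6 = 60/6 = 10; σ²_C = ((18−6)/6)² = 4.000
te_D = (1 + 4·5 + 15)/6 = 36/6 = 6; σ²_D = ((15−1)/6)² = 5.444
te_E = (1 + 4·4 + 13)/6 = 30/6 = 5; σ²_E = ((13−1)/6)² = 4.000
te_F = (10 + 4·14 + 24)/6 = 90/6 = 15; σ²_F = ((24−10)/6)² = 5.444
te_G = (1 + 4·4 + 7)/6 = 24/6 = 4; σ²_G = ((7−1)/6)² = 1.000
te_H = (8 + 4·14 + 26)/6 = 90/6 = 15; σ²_H = ((26−8)/6)² = 9.000

Forward pass:
ES_A = 0; EF_A = 5
ES_B = 0; EF_B = 11
ES_C = 11; EF_C = 11+10 = 21
ES_D = 5; EF_D = 5+6 = 11
ES_E = max(EF_C=21, EF_D=11) = 21; EF_E = 21+5 = 26
ES_F = max(EF_A=5, EF_C=21) = 21; EF_F = 21+15 = 36
ES_G = max(EF_A=5, EF_D=11) = 11; EF_G = 11+4 = 15
ES_H = max(EF_E=26, EF_F=36, EF_G=15) = 36; EF_H = 36+15 = 51
Expected project duration μ = 51 days. Critical path: B → C → F → H.

Variances on critical path: σ²_B=4.000, σ²_C=4.000, σ²_F=5.444, σ²_H=9.000.
Largest is σ²_H = 9.000.

H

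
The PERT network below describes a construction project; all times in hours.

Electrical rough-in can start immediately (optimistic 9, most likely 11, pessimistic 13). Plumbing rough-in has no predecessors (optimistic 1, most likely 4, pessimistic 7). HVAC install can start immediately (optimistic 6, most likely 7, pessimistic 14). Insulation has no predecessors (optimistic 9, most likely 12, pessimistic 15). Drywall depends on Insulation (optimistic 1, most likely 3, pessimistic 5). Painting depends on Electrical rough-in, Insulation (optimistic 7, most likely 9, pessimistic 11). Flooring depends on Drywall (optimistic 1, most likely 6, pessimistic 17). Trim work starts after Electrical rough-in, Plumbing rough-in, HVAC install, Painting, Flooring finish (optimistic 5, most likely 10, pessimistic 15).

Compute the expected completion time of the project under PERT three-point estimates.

te_Electrical rough-in = (9 + 4·11 + 13)/6 = 66/6 = 11
te_Plumbing rough-in = (1 + 4·4 + 7)/6 = 24/6 = 4
te_HVAC install = (6 + 4·7 + 14)/6 = 48/6 = 8
te_Insulation = (9 + 4·12 + 15)/6 = 72/6 = 12
te_Drywall = (1 + 4·3 + 5)/6 = 18/6 = 3
te_Painting = (7 + 4·9 + 11)/6 = 54/6 = 9
te_Flooring = (1 + 4·6 + 17)/6 = 42/6 = 7
te_Trim work = (5 + 4·10 + 15)/6 = 60/6 = 10

Forward pass:
ES_Electrical rough-in = 0; EF_Electrical rough-in = 11
ES_Plumbing rough-in = 0; EF_Plumbing rough-in = 4
ES_HVAC install = 0; EF_HVAC install = 8
ES_Insulation = 0; EF_Insulation = 12
ES_Drywall = 12; EF_Drywall = 12+3 = 15
ES_Painting = max(EF_Electrical rough-in=11, EF_Insulation=12) = 12; EF_Painting = 12+9 = 21
ES_Flooring = 15; EF_Flooring = 15+7 = 22
ES_Trim work = max(EF_Electrical rough-in=11, EF_Plumbing rough-in=4, EF_HVAC install=8, EF_Painting=21, EF_Flooring=22) = 22; EF_Trim work = 22+10 = 32
Expected project duration μ = 32 hours. Critical path: Insulation → Drywall → Flooring → Trim work.

32 hours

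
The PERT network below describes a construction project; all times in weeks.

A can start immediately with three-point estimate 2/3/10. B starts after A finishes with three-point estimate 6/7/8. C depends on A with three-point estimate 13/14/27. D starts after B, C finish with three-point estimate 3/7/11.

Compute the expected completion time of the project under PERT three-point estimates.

27 weeks

te_A = (2 + 4·3 + 10)/6 = 24/6 = 4
te_B = (6 + 4·7 + 8)/6 = 42/6 = 7
te_C = (13 + 4·14 + 27)/6 = 96/6 = 16
te_D = (3 + 4·7 + 11)/6 = 42/6 = 7

Forward pass:
ES_A = 0; EF_A = 4
ES_B = 4; EF_B = 4+7 = 11
ES_C = 4; EF_C = 4+16 = 20
ES_D = max(EF_B=11, EF_C=20) = 20; EF_D = 20+7 = 27
Expected project duration μ = 27 weeks. Critical path: A → C → D.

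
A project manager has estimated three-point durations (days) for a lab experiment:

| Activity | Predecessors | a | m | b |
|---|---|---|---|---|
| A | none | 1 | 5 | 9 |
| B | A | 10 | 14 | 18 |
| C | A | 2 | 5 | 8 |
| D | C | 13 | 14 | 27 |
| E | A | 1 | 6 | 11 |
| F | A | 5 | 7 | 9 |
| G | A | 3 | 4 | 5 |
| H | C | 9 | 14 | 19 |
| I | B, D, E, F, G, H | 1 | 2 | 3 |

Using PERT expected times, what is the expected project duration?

te_A = (1 + 4·5 + 9)/6 = 30/6 = 5
te_B = (10 + 4·14 + 18)/6 = 84/6 = 14
te_C = (2 + 4·5 + 8)/6 = 30/6 = 5
te_D = (13 + 4·14 + 27)/6 = 96/6 = 16
te_E = (1 + 4·6 + 11)/6 = 36/6 = 6
te_F = (5 + 4·7 + 9)/6 = 42/6 = 7
te_G = (3 + 4·4 + 5)/6 = 24/6 = 4
te_H = (9 + 4·14 + 19)/6 = 84/6 = 14
te_I = (1 + 4·2 + 3)/6 = 12/6 = 2

Forward pass:
ES_A = 0; EF_A = 5
ES_B = 5; EF_B = 5+14 = 19
ES_C = 5; EF_C = 5+5 = 10
ES_D = 10; EF_D = 10+16 = 26
ES_E = 5; EF_E = 5+6 = 11
ES_F = 5; EF_F = 5+7 = 12
ES_G = 5; EF_G = 5+4 = 9
ES_H = 10; EF_H = 10+14 = 24
ES_I = max(EF_B=19, EF_D=26, EF_E=11, EF_F=12, EF_G=9, EF_H=24) = 26; EF_I = 26+2 = 28
Expected project duration μ = 28 days. Critical path: A → C → D → I.

28 days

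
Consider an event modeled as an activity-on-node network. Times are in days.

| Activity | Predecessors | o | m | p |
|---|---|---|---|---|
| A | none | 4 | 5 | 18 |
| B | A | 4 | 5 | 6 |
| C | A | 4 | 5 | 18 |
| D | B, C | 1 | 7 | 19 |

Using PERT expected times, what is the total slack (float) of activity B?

2 days

te_A = (4 + 4·5 + 18)/6 = 42/6 = 7
te_B = (4 + 4·5 + 6)/6 = 30/6 = 5
te_C = (4 + 4·5 + 18)/6 = 42/6 = 7
te_D = (1 + 4·7 + 19)/6 = 48/6 = 8

Forward pass:
ES_A = 0; EF_A = 7
ES_B = 7; EF_B = 7+5 = 12
ES_C = 7; EF_C = 7+7 = 14
ES_D = max(EF_B=12, EF_C=14) = 14; EF_D = 14+8 = 22
Expected project duration μ = 22 days. Critical path: A → C → D.

Backward pass:
LF_D = 22; LS_D = 22−8 = 14
LF_C = LS_D = 14; LS_C = 14−7 = 7
LF_B = LS_D = 14; LS_B = 14−5 = 9
LF_A = min(LS_B=9, LS_C=7) = 7; LS_A = 7−7 = 0
Slack_B = LS_B − ES_B = 9 − 7 = 2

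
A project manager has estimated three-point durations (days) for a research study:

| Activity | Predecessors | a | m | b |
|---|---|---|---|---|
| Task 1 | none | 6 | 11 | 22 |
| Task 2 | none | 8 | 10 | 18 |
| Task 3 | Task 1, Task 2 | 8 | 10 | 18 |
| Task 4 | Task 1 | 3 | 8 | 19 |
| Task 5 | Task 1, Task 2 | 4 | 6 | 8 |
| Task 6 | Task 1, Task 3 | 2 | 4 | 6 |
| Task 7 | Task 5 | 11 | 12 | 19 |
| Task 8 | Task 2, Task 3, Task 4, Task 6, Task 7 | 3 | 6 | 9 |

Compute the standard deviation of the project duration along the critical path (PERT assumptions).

3.21 days

te_Task 1 = (6 + 4·11 + 22)/6 = 72/6 = 12; σ²_Task 1 = ((22−6)/6)² = 7.111
te_Task 2 = (8 + 4·10 + 18)/6 = 66/6 = 11; σ²_Task 2 = ((18−8)/6)² = 2.778
te_Task 3 = (8 + 4·10 + 18)/6 = 66/6 = 11; σ²_Task 3 = ((18−8)/6)² = 2.778
te_Task 4 = (3 + 4·8 + 19)/6 = 54/6 = 9; σ²_Task 4 = ((19−3)/6)² = 7.111
te_Task 5 = (4 + 4·6 + 8)/6 = 36/6 = 6; σ²_Task 5 = ((8−4)/6)² = 0.444
te_Task 6 = (2 + 4·4 + 6)/6 = 24/6 = 4; σ²_Task 6 = ((6−2)/6)² = 0.444
te_Task 7 = (11 + 4·12 + 19)/6 = 78/6 = 13; σ²_Task 7 = ((19−11)/6)² = 1.778
te_Task 8 = (3 + 4·6 + 9)/6 = 36/6 = 6; σ²_Task 8 = ((9−3)/6)² = 1.000

Forward pass:
ES_Task 1 = 0; EF_Task 1 = 12
ES_Task 2 = 0; EF_Task 2 = 11
ES_Task 3 = max(EF_Task 1=12, EF_Task 2=11) = 12; EF_Task 3 = 12+11 = 23
ES_Task 4 = 12; EF_Task 4 = 12+9 = 21
ES_Task 5 = max(EF_Task 1=12, EF_Task 2=11) = 12; EF_Task 5 = 12+6 = 18
ES_Task 6 = max(EF_Task 1=12, EF_Task 3=23) = 23; EF_Task 6 = 23+4 = 27
ES_Task 7 = 18; EF_Task 7 = 18+13 = 31
ES_Task 8 = max(EF_Task 2=11, EF_Task 3=23, EF_Task 4=21, EF_Task 6=27, EF_Task 7=31) = 31; EF_Task 8 = 31+6 = 37
Expected project duration μ = 37 days. Critical path: Task 1 → Task 5 → Task 7 → Task 8.

Variance along critical path = 7.111 + 0.444 + 1.778 + 1.000 = 10.333
σ = √10.333 = 3.215 days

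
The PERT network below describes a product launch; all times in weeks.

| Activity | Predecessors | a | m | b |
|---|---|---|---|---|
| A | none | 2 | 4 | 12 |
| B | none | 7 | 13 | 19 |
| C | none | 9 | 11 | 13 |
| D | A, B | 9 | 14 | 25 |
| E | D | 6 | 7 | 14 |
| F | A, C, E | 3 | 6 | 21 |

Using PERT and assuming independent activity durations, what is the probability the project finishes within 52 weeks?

te_A = (2 + 4·4 + 12)/6 = 30/6 = 5; σ²_A = ((12−2)/6)² = 2.778
te_B = (7 + 4·13 + 19)/6 = 78/6 = 13; σ²_B = ((19−7)/6)² = 4.000
te_C = (9 + 4·11 + 13)/6 = 66/6 = 11; σ²_C = ((13−9)/6)² = 0.444
te_D = (9 + 4·14 + 25)/6 = 90/6 = 15; σ²_D = ((25−9)/6)² = 7.111
te_E = (6 + 4·7 + 14)/6 = 48/6 = 8; σ²_E = ((14−6)/6)² = 1.778
te_F = (3 + 4·6 + 21)/6 = 48/6 = 8; σ²_F = ((21−3)/6)² = 9.000

Forward pass:
ES_A = 0; EF_A = 5
ES_B = 0; EF_B = 13
ES_C = 0; EF_C = 11
ES_D = max(EF_A=5, EF_B=13) = 13; EF_D = 13+15 = 28
ES_E = 28; EF_E = 28+8 = 36
ES_F = max(EF_A=5, EF_C=11, EF_E=36) = 36; EF_F = 36+8 = 44
Expected project duration μ = 44 weeks. Critical path: B → D → E → F.

Variance along critical path = 4.000 + 7.111 + 1.778 + 9.000 = 21.889; σ = √21.889 = 4.679 weeks.
Z = (52 − 44) / 4.679 = 1.710
P(T ≤ 52) = Φ(1.710) ≈ 0.956

0.956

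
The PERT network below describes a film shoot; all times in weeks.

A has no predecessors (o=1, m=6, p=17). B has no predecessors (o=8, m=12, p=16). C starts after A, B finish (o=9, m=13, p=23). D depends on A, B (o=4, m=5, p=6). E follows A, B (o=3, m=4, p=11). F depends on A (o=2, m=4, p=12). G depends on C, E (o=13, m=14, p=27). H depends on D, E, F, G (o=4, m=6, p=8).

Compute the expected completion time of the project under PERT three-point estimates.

48 weeks

te_A = (1 + 4·6 + 17)/6 = 42/6 = 7
te_B = (8 + 4·12 + 16)/6 = 72/6 = 12
te_C = (9 + 4·13 + 23)/6 = 84/6 = 14
te_D = (4 + 4·5 + 6)/6 = 30/6 = 5
te_E = (3 + 4·4 + 11)/6 = 30/6 = 5
te_F = (2 + 4·4 + 12)/6 = 30/6 = 5
te_G = (13 + 4·14 + 27)/6 = 96/6 = 16
te_H = (4 + 4·6 + 8)/6 = 36/6 = 6

Forward pass:
ES_A = 0; EF_A = 7
ES_B = 0; EF_B = 12
ES_C = max(EF_A=7, EF_B=12) = 12; EF_C = 12+14 = 26
ES_D = max(EF_A=7, EF_B=12) = 12; EF_D = 12+5 = 17
ES_E = max(EF_A=7, EF_B=12) = 12; EF_E = 12+5 = 17
ES_F = 7; EF_F = 7+5 = 12
ES_G = max(EF_C=26, EF_E=17) = 26; EF_G = 26+16 = 42
ES_H = max(EF_D=17, EF_E=17, EF_F=12, EF_G=42) = 42; EF_H = 42+6 = 48
Expected project duration μ = 48 weeks. Critical path: B → C → G → H.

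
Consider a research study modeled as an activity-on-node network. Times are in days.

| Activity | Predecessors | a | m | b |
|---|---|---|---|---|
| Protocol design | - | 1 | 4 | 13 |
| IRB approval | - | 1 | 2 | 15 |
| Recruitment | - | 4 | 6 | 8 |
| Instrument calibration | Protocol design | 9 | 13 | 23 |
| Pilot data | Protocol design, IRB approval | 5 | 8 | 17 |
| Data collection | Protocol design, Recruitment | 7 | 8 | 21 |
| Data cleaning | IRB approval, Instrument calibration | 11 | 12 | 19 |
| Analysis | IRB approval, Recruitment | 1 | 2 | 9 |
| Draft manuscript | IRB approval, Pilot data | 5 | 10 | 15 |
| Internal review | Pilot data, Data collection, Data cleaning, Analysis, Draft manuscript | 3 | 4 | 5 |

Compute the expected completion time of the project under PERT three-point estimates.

te_Protocol design = (1 + 4·4 + 13)/6 = 30/6 = 5
te_IRB approval = (1 + 4·2 + 15)/6 = 24/6 = 4
te_Recruitment = (4 + 4·6 + 8)/6 = 36/6 = 6
te_Instrument calibration = (9 + 4·13 + 23)/6 = 84/6 = 14
te_Pilot data = (5 + 4·8 + 17)/6 = 54/6 = 9
te_Data collection = (7 + 4·8 + 21)/6 = 60/6 = 10
te_Data cleaning = (11 + 4·12 + 19)/6 = 78/6 = 13
te_Analysis = (1 + 4·2 + 9)/6 = 18/6 = 3
te_Draft manuscript = (5 + 4·10 + 15)/6 = 60/6 = 10
te_Internal review = (3 + 4·4 + 5)/6 = 24/6 = 4

Forward pass:
ES_Protocol design = 0; EF_Protocol design = 5
ES_IRB approval = 0; EF_IRB approval = 4
ES_Recruitment = 0; EF_Recruitment = 6
ES_Instrument calibration = 5; EF_Instrument calibration = 5+14 = 19
ES_Pilot data = max(EF_Protocol design=5, EF_IRB approval=4) = 5; EF_Pilot data = 5+9 = 14
ES_Data collection = max(EF_Protocol design=5, EF_Recruitment=6) = 6; EF_Data collection = 6+10 = 16
ES_Data cleaning = max(EF_IRB approval=4, EF_Instrument calibration=19) = 19; EF_Data cleaning = 19+13 = 32
ES_Analysis = max(EF_IRB approval=4, EF_Recruitment=6) = 6; EF_Analysis = 6+3 = 9
ES_Draft manuscript = max(EF_IRB approval=4, EF_Pilot data=14) = 14; EF_Draft manuscript = 14+10 = 24
ES_Internal review = max(EF_Pilot data=14, EF_Data collection=16, EF_Data cleaning=32, EF_Analysis=9, EF_Draft manuscript=24) = 32; EF_Internal review = 32+4 = 36
Expected project duration μ = 36 days. Critical path: Protocol design → Instrument calibration → Data cleaning → Internal review.

36 days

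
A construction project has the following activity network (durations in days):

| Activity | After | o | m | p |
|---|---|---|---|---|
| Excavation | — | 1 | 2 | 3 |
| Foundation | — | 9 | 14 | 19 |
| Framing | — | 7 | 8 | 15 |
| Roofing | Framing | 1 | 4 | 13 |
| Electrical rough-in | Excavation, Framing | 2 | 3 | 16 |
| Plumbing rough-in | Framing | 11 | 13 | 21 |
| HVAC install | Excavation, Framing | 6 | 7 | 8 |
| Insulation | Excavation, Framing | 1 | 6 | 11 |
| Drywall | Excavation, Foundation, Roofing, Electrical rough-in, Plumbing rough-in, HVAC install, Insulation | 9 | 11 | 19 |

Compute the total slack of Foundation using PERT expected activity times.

9 days

te_Excavation = (1 + 4·2 + 3)/6 = 12/6 = 2
te_Foundation = (9 + 4·14 + 19)/6 = 84/6 = 14
te_Framing = (7 + 4·8 + 15)/6 = 54/6 = 9
te_Roofing = (1 + 4·4 + 13)/6 = 30/6 = 5
te_Electrical rough-in = (2 + 4·3 + 16)/6 = 30/6 = 5
te_Plumbing rough-in = (11 + 4·13 + 21)/6 = 84/6 = 14
te_HVAC install = (6 + 4·7 + 8)/6 = 42/6 = 7
te_Insulation = (1 + 4·6 + 11)/6 = 36/6 = 6
te_Drywall = (9 + 4·11 + 19)/6 = 72/6 = 12

Forward pass:
ES_Excavation = 0; EF_Excavation = 2
ES_Foundation = 0; EF_Foundation = 14
ES_Framing = 0; EF_Framing = 9
ES_Roofing = 9; EF_Roofing = 9+5 = 14
ES_Electrical rough-in = max(EF_Excavation=2, EF_Framing=9) = 9; EF_Electrical rough-in = 9+5 = 14
ES_Plumbing rough-in = 9; EF_Plumbing rough-in = 9+14 = 23
ES_HVAC install = max(EF_Excavation=2, EF_Framing=9) = 9; EF_HVAC install = 9+7 = 16
ES_Insulation = max(EF_Excavation=2, EF_Framing=9) = 9; EF_Insulation = 9+6 = 15
ES_Drywall = max(EF_Excavation=2, EF_Foundation=14, EF_Roofing=14, EF_Electrical rough-in=14, EF_Plumbing rough-in=23, EF_HVAC install=16, EF_Insulation=15) = 23; EF_Drywall = 23+12 = 35
Expected project duration μ = 35 days. Critical path: Framing → Plumbing rough-in → Drywall.

Backward pass:
LF_Drywall = 35; LS_Drywall = 35−12 = 23
LF_Insulation = LS_Drywall = 23; LS_Insulation = 23−6 = 17
LF_HVAC install = LS_Drywall = 23; LS_HVAC install = 23−7 = 16
LF_Plumbing rough-in = LS_Drywall = 23; LS_Plumbing rough-in = 23−14 = 9
LF_Electrical rough-in = LS_Drywall = 23; LS_Electrical rough-in = 23−5 = 18
LF_Roofing = LS_Drywall = 23; LS_Roofing = 23−5 = 18
LF_Framing = min(LS_Roofing=18, LS_Electrical rough-in=18, LS_Plumbing rough-in=9, LS_HVAC install=16, LS_Insulation=17) = 9; LS_Framing = 9−9 = 0
LF_Foundation = LS_Drywall = 23; LS_Foundation = 23−14 = 9
LF_Excavation = min(LS_Electrical rough-in=18, LS_HVAC install=16, LS_Insulation=17, LS_Drywall=23) = 16; LS_Excavation = 16−2 = 14
Slack_Foundation = LS_Foundation − ES_Foundation = 9 − 0 = 9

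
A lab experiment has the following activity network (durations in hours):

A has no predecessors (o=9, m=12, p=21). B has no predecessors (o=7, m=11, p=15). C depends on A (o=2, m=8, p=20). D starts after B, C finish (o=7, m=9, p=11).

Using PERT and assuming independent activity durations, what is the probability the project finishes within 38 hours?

te_A = (9 + 4·12 + 21)/6 = 78/6 = 13; σ²_A = ((21−9)/6)² = 4.000
te_B = (7 + 4·11 + 15)/6 = 66/6 = 11; σ²_B = ((15−7)/6)² = 1.778
te_C = (2 + 4·8 + 20)/6 = 54/6 = 9; σ²_C = ((20−2)/6)² = 9.000
te_D = (7 + 4·9 + 11)/6 = 54/6 = 9; σ²_D = ((11−7)/6)² = 0.444

Forward pass:
ES_A = 0; EF_A = 13
ES_B = 0; EF_B = 11
ES_C = 13; EF_C = 13+9 = 22
ES_D = max(EF_B=11, EF_C=22) = 22; EF_D = 22+9 = 31
Expected project duration μ = 31 hours. Critical path: A → C → D.

Variance along critical path = 4.000 + 9.000 + 0.444 = 13.444; σ = √13.444 = 3.667 hours.
Z = (38 − 31) / 3.667 = 1.909
P(T ≤ 38) = Φ(1.909) ≈ 0.972

0.972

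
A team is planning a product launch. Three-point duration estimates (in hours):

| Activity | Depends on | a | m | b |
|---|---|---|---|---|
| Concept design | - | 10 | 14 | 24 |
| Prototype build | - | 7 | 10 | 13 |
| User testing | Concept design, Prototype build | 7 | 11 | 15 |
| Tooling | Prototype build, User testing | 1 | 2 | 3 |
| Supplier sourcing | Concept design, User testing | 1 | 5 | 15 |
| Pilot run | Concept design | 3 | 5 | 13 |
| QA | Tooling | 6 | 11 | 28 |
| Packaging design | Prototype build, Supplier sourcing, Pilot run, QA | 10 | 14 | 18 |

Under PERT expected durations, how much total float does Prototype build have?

te_Concept design = (10 + 4·14 + 24)/6 = 90/6 = 15
te_Prototype build = (7 + 4·10 + 13)/6 = 60/6 = 10
te_User testing = (7 + 4·11 + 15)/6 = 66/6 = 11
te_Tooling = (1 + 4·2 + 3)/6 = 12/6 = 2
te_Supplier sourcing = (1 + 4·5 + 15)/6 = 36/6 = 6
te_Pilot run = (3 + 4·5 + 13)/6 = 36/6 = 6
te_QA = (6 + 4·11 + 28)/6 = 78/6 = 13
te_Packaging design = (10 + 4·14 + 18)/6 = 84/6 = 14

Forward pass:
ES_Concept design = 0; EF_Concept design = 15
ES_Prototype build = 0; EF_Prototype build = 10
ES_User testing = max(EF_Concept design=15, EF_Prototype build=10) = 15; EF_User testing = 15+11 = 26
ES_Tooling = max(EF_Prototype build=10, EF_User testing=26) = 26; EF_Tooling = 26+2 = 28
ES_Supplier sourcing = max(EF_Concept design=15, EF_User testing=26) = 26; EF_Supplier sourcing = 26+6 = 32
ES_Pilot run = 15; EF_Pilot run = 15+6 = 21
ES_QA = 28; EF_QA = 28+13 = 41
ES_Packaging design = max(EF_Prototype build=10, EF_Supplier sourcing=32, EF_Pilot run=21, EF_QA=41) = 41; EF_Packaging design = 41+14 = 55
Expected project duration μ = 55 hours. Critical path: Concept design → User testing → Tooling → QA → Packaging design.

Backward pass:
LF_Packaging design = 55; LS_Packaging design = 55−14 = 41
LF_QA = LS_Packaging design = 41; LS_QA = 41−13 = 28
LF_Pilot run = LS_Packaging design = 41; LS_Pilot run = 41−6 = 35
LF_Supplier sourcing = LS_Packaging design = 41; LS_Supplier sourcing = 41−6 = 35
LF_Tooling = LS_QA = 28; LS_Tooling = 28−2 = 26
LF_User testing = min(LS_Tooling=26, LS_Supplier sourcing=35) = 26; LS_User testing = 26−11 = 15
LF_Prototype build = min(LS_User testing=15, LS_Tooling=26, LS_Packaging design=41) = 15; LS_Prototype build = 15−10 = 5
LF_Concept design = min(LS_User testing=15, LS_Supplier sourcing=35, LS_Pilot run=35) = 15; LS_Concept design = 15−15 = 0
Slack_Prototype build = LS_Prototype build − ES_Prototype build = 5 − 0 = 5

5 hours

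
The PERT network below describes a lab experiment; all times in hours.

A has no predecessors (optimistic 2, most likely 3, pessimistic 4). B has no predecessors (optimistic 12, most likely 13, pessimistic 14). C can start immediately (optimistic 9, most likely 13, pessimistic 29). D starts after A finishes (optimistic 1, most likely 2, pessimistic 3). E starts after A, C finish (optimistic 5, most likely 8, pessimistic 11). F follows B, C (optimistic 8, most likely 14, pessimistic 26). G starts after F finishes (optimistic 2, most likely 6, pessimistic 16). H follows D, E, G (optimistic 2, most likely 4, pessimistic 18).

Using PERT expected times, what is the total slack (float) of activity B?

te_A = (2 + 4·3 + 4)/6 = 18/6 = 3
te_B = (12 + 4·13 + 14)/6 = 78/6 = 13
te_C = (9 + 4·13 + 29)/6 = 90/6 = 15
te_D = (1 + 4·2 + 3)/6 = 12/6 = 2
te_E = (5 + 4·8 + 11)/6 = 48/6 = 8
te_F = (8 + 4·14 + 26)/6 = 90/6 = 15
te_G = (2 + 4·6 + 16)/6 = 42/6 = 7
te_H = (2 + 4·4 + 18)/6 = 36/6 = 6

Forward pass:
ES_A = 0; EF_A = 3
ES_B = 0; EF_B = 13
ES_C = 0; EF_C = 15
ES_D = 3; EF_D = 3+2 = 5
ES_E = max(EF_A=3, EF_C=15) = 15; EF_E = 15+8 = 23
ES_F = max(EF_B=13, EF_C=15) = 15; EF_F = 15+15 = 30
ES_G = 30; EF_G = 30+7 = 37
ES_H = max(EF_D=5, EF_E=23, EF_G=37) = 37; EF_H = 37+6 = 43
Expected project duration μ = 43 hours. Critical path: C → F → G → H.

Backward pass:
LF_H = 43; LS_H = 43−6 = 37
LF_G = LS_H = 37; LS_G = 37−7 = 30
LF_F = LS_G = 30; LS_F = 30−15 = 15
LF_E = LS_H = 37; LS_E = 37−8 = 29
LF_D = LS_H = 37; LS_D = 37−2 = 35
LF_C = min(LS_E=29, LS_F=15) = 15; LS_C = 15−15 = 0
LF_B = LS_F = 15; LS_B = 15−13 = 2
LF_A = min(LS_D=35, LS_E=29) = 29; LS_A = 29−3 = 26
Slack_B = LS_B − ES_B = 2 − 0 = 2

2 hours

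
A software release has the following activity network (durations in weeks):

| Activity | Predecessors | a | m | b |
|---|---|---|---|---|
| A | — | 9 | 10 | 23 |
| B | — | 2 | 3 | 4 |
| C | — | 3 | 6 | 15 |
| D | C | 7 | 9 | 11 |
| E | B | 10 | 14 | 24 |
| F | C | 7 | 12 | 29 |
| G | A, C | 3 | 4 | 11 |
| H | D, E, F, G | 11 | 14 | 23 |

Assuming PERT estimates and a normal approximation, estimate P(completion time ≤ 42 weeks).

te_A = (9 + 4·10 + 23)/6 = 72/6 = 12; σ²_A = ((23−9)/6)² = 5.444
te_B = (2 + 4·3 + 4)/6 = 18/6 = 3; σ²_B = ((4−2)/6)² = 0.111
te_C = (3 + 4·6 + 15)/6 = 42/6 = 7; σ²_C = ((15−3)/6)² = 4.000
te_D = (7 + 4·9 + 11)/6 = 54/6 = 9; σ²_D = ((11−7)/6)² = 0.444
te_E = (10 + 4·14 + 24)/6 = 90/6 = 15; σ²_E = ((24−10)/6)² = 5.444
te_F = (7 + 4·12 + 29)/6 = 84/6 = 14; σ²_F = ((29−7)/6)² = 13.444
te_G = (3 + 4·4 + 11)/6 = 30/6 = 5; σ²_G = ((11−3)/6)² = 1.778
te_H = (11 + 4·14 + 23)/6 = 90/6 = 15; σ²_H = ((23−11)/6)² = 4.000

Forward pass:
ES_A = 0; EF_A = 12
ES_B = 0; EF_B = 3
ES_C = 0; EF_C = 7
ES_D = 7; EF_D = 7+9 = 16
ES_E = 3; EF_E = 3+15 = 18
ES_F = 7; EF_F = 7+14 = 21
ES_G = max(EF_A=12, EF_C=7) = 12; EF_G = 12+5 = 17
ES_H = max(EF_D=16, EF_E=18, EF_F=21, EF_G=17) = 21; EF_H = 21+15 = 36
Expected project duration μ = 36 weeks. Critical path: C → F → H.

Variance along critical path = 4.000 + 13.444 + 4.000 = 21.444; σ = √21.444 = 4.631 weeks.
Z = (42 − 36) / 4.631 = 1.296
P(T ≤ 42) = Φ(1.296) ≈ 0.902

0.902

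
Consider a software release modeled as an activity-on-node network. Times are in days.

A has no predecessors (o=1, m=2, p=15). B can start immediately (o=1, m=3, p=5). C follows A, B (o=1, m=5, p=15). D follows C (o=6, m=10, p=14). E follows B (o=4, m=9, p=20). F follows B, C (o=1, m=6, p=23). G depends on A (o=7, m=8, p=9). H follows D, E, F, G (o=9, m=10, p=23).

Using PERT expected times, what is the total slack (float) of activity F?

te_A = (1 + 4·2 + 15)/6 = 24/6 = 4
te_B = (1 + 4·3 + 5)/6 = 18/6 = 3
te_C = (1 + 4·5 + 15)/6 = 36/6 = 6
te_D = (6 + 4·10 + 14)/6 = 60/6 = 10
te_E = (4 + 4·9 + 20)/6 = 60/6 = 10
te_F = (1 + 4·6 + 23)/6 = 48/6 = 8
te_G = (7 + 4·8 + 9)/6 = 48/6 = 8
te_H = (9 + 4·10 + 23)/6 = 72/6 = 12

Forward pass:
ES_A = 0; EF_A = 4
ES_B = 0; EF_B = 3
ES_C = max(EF_A=4, EF_B=3) = 4; EF_C = 4+6 = 10
ES_D = 10; EF_D = 10+10 = 20
ES_E = 3; EF_E = 3+10 = 13
ES_F = max(EF_B=3, EF_C=10) = 10; EF_F = 10+8 = 18
ES_G = 4; EF_G = 4+8 = 12
ES_H = max(EF_D=20, EF_E=13, EF_F=18, EF_G=12) = 20; EF_H = 20+12 = 32
Expected project duration μ = 32 days. Critical path: A → C → D → H.

Backward pass:
LF_H = 32; LS_H = 32−12 = 20
LF_G = LS_H = 20; LS_G = 20−8 = 12
LF_F = LS_H = 20; LS_F = 20−8 = 12
LF_E = LS_H = 20; LS_E = 20−10 = 10
LF_D = LS_H = 20; LS_D = 20−10 = 10
LF_C = min(LS_D=10, LS_F=12) = 10; LS_C = 10−6 = 4
LF_B = min(LS_C=4, LS_E=10, LS_F=12) = 4; LS_B = 4−3 = 1
LF_A = min(LS_C=4, LS_G=12) = 4; LS_A = 4−4 = 0
Slack_F = LS_F − ES_F = 12 − 10 = 2

2 days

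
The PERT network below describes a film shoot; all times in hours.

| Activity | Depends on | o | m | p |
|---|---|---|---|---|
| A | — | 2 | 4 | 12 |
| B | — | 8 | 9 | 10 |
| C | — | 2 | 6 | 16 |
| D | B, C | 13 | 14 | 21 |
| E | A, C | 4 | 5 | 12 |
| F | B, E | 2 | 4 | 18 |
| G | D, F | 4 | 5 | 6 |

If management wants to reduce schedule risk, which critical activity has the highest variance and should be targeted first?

te_A = (2 + 4·4 + 12)/6 = 30/6 = 5; σ²_A = ((12−2)/6)² = 2.778
te_B = (8 + 4·9 + 10)/6 = 54/6 = 9; σ²_B = ((10−8)/6)² = 0.111
te_C = (2 + 4·6 + 16)/6 = 42/6 = 7; σ²_C = ((16−2)/6)² = 5.444
te_D = (13 + 4·14 + 21)/6 = 90/6 = 15; σ²_D = ((21−13)/6)² = 1.778
te_E = (4 + 4·5 + 12)/6 = 36/6 = 6; σ²_E = ((12−4)/6)² = 1.778
te_F = (2 + 4·4 + 18)/6 = 36/6 = 6; σ²_F = ((18−2)/6)² = 7.111
te_G = (4 + 4·5 + 6)/6 = 30/6 = 5; σ²_G = ((6−4)/6)² = 0.111

Forward pass:
ES_A = 0; EF_A = 5
ES_B = 0; EF_B = 9
ES_C = 0; EF_C = 7
ES_D = max(EF_B=9, EF_C=7) = 9; EF_D = 9+15 = 24
ES_E = max(EF_A=5, EF_C=7) = 7; EF_E = 7+6 = 13
ES_F = max(EF_B=9, EF_E=13) = 13; EF_F = 13+6 = 19
ES_G = max(EF_D=24, EF_F=19) = 24; EF_G = 24+5 = 29
Expected project duration μ = 29 hours. Critical path: B → D → G.

Variances on critical path: σ²_B=0.111, σ²_D=1.778, σ²_G=0.111.
Largest is σ²_D = 1.778.

D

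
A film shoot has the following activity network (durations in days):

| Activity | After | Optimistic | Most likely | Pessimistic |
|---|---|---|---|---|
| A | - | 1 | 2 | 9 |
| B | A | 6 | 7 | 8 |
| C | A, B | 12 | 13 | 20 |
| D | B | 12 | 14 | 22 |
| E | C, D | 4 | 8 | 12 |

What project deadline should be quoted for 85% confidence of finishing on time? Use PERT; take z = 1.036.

te_A = (1 + 4·2 + 9)/6 = 18/6 = 3; σ²_A = ((9−1)/6)² = 1.778
te_B = (6 + 4·7 + 8)/6 = 42/6 = 7; σ²_B = ((8−6)/6)² = 0.111
te_C = (12 + 4·13 + 20)/6 = 84/6 = 14; σ²_C = ((20−12)/6)² = 1.778
te_D = (12 + 4·14 + 22)/6 = 90/6 = 15; σ²_D = ((22−12)/6)² = 2.778
te_E = (4 + 4·8 + 12)/6 = 48/6 = 8; σ²_E = ((12−4)/6)² = 1.778

Forward pass:
ES_A = 0; EF_A = 3
ES_B = 3; EF_B = 3+7 = 10
ES_C = max(EF_A=3, EF_B=10) = 10; EF_C = 10+14 = 24
ES_D = 10; EF_D = 10+15 = 25
ES_E = max(EF_C=24, EF_D=25) = 25; EF_E = 25+8 = 33
Expected project duration μ = 33 days. Critical path: A → B → D → E.

Variance along critical path = 1.778 + 0.111 + 2.778 + 1.778 = 6.444; σ = 2.539 days.
D = μ + z·σ = 33 + 1.036·2.539 = 35.6 days

35.6 days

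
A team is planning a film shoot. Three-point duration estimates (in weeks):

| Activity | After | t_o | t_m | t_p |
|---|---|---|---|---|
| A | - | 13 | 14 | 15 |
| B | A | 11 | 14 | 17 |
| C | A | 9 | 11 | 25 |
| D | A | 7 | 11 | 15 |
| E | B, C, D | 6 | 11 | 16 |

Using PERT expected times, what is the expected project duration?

te_A = (13 + 4·14 + 15)/6 = 84/6 = 14
te_B = (11 + 4·14 + 17)/6 = 84/6 = 14
te_C = (9 + 4·11 + 25)/6 = 78/6 = 13
te_D = (7 + 4·11 + 15)/6 = 66/6 = 11
te_E = (6 + 4·11 + 16)/6 = 66/6 = 11

Forward pass:
ES_A = 0; EF_A = 14
ES_B = 14; EF_B = 14+14 = 28
ES_C = 14; EF_C = 14+13 = 27
ES_D = 14; EF_D = 14+11 = 25
ES_E = max(EF_B=28, EF_C=27, EF_D=25) = 28; EF_E = 28+11 = 39
Expected project duration μ = 39 weeks. Critical path: A → B → E.

39 weeks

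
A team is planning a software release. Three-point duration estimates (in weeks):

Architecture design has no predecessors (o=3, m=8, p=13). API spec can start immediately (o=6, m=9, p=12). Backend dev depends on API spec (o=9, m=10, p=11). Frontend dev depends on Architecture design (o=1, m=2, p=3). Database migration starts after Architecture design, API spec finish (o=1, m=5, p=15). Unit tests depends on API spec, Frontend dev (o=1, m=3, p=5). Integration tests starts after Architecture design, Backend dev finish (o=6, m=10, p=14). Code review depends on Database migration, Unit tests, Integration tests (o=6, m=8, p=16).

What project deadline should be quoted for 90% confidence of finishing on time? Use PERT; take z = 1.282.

te_Architecture design = (3 + 4·8 + 13)/6 = 48/6 = 8; σ²_Architecture design = ((13−3)/6)² = 2.778
te_API spec = (6 + 4·9 + 12)/6 = 54/6 = 9; σ²_API spec = ((12−6)/6)² = 1.000
te_Backend dev = (9 + 4·10 + 11)/6 = 60/6 = 10; σ²_Backend dev = ((11−9)/6)² = 0.111
te_Frontend dev = (1 + 4·2 + 3)/6 = 12/6 = 2; σ²_Frontend dev = ((3−1)/6)² = 0.111
te_Database migration = (1 + 4·5 + 15)/6 = 36/6 = 6; σ²_Database migration = ((15−1)/6)² = 5.444
te_Unit tests = (1 + 4·3 + 5)/6 = 18/6 = 3; σ²_Unit tests = ((5−1)/6)² = 0.444
te_Integration tests = (6 + 4·10 + 14)/6 = 60/6 = 10; σ²_Integration tests = ((14−6)/6)² = 1.778
te_Code review = (6 + 4·8 + 16)/6 = 54/6 = 9; σ²_Code review = ((16−6)/6)² = 2.778

Forward pass:
ES_Architecture design = 0; EF_Architecture design = 8
ES_API spec = 0; EF_API spec = 9
ES_Backend dev = 9; EF_Backend dev = 9+10 = 19
ES_Frontend dev = 8; EF_Frontend dev = 8+2 = 10
ES_Database migration = max(EF_Architecture design=8, EF_API spec=9) = 9; EF_Database migration = 9+6 = 15
ES_Unit tests = max(EF_API spec=9, EF_Frontend dev=10) = 10; EF_Unit tests = 10+3 = 13
ES_Integration tests = max(EF_Architecture design=8, EF_Backend dev=19) = 19; EF_Integration tests = 19+10 = 29
ES_Code review = max(EF_Database migration=15, EF_Unit tests=13, EF_Integration tests=29) = 29; EF_Code review = 29+9 = 38
Expected project duration μ = 38 weeks. Critical path: API spec → Backend dev → Integration tests → Code review.

Variance along critical path = 1.000 + 0.111 + 1.778 + 2.778 = 5.667; σ = 2.380 weeks.
D = μ + z·σ = 38 + 1.282·2.380 = 41.1 weeks

41.1 weeks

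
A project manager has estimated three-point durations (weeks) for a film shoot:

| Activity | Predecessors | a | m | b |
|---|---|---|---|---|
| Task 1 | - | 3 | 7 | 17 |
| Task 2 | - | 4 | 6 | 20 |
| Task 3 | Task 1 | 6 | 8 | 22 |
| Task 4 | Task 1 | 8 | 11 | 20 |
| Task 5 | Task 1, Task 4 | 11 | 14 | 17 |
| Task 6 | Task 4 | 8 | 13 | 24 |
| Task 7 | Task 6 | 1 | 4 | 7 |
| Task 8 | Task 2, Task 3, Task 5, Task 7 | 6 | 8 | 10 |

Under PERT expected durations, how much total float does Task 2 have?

te_Task 1 = (3 + 4·7 + 17)/6 = 48/6 = 8
te_Task 2 = (4 + 4·6 + 20)/6 = 48/6 = 8
te_Task 3 = (6 + 4·8 + 22)/6 = 60/6 = 10
te_Task 4 = (8 + 4·11 + 20)/6 = 72/6 = 12
te_Task 5 = (11 + 4·14 + 17)/6 = 84/6 = 14
te_Task 6 = (8 + 4·13 + 24)/6 = 84/6 = 14
te_Task 7 = (1 + 4·4 + 7)/6 = 24/6 = 4
te_Task 8 = (6 + 4·8 + 10)/6 = 48/6 = 8

Forward pass:
ES_Task 1 = 0; EF_Task 1 = 8
ES_Task 2 = 0; EF_Task 2 = 8
ES_Task 3 = 8; EF_Task 3 = 8+10 = 18
ES_Task 4 = 8; EF_Task 4 = 8+12 = 20
ES_Task 5 = max(EF_Task 1=8, EF_Task 4=20) = 20; EF_Task 5 = 20+14 = 34
ES_Task 6 = 20; EF_Task 6 = 20+14 = 34
ES_Task 7 = 34; EF_Task 7 = 34+4 = 38
ES_Task 8 = max(EF_Task 2=8, EF_Task 3=18, EF_Task 5=34, EF_Task 7=38) = 38; EF_Task 8 = 38+8 = 46
Expected project duration μ = 46 weeks. Critical path: Task 1 → Task 4 → Task 6 → Task 7 → Task 8.

Backward pass:
LF_Task 8 = 46; LS_Task 8 = 46−8 = 38
LF_Task 7 = LS_Task 8 = 38; LS_Task 7 = 38−4 = 34
LF_Task 6 = LS_Task 7 = 34; LS_Task 6 = 34−14 = 20
LF_Task 5 = LS_Task 8 = 38; LS_Task 5 = 38−14 = 24
LF_Task 4 = min(LS_Task 5=24, LS_Task 6=20) = 20; LS_Task 4 = 20−12 = 8
LF_Task 3 = LS_Task 8 = 38; LS_Task 3 = 38−10 = 28
LF_Task 2 = LS_Task 8 = 38; LS_Task 2 = 38−8 = 30
LF_Task 1 = min(LS_Task 3=28, LS_Task 4=8, LS_Task 5=24) = 8; LS_Task 1 = 8−8 = 0
Slack_Task 2 = LS_Task 2 − ES_Task 2 = 30 − 0 = 30

30 weeks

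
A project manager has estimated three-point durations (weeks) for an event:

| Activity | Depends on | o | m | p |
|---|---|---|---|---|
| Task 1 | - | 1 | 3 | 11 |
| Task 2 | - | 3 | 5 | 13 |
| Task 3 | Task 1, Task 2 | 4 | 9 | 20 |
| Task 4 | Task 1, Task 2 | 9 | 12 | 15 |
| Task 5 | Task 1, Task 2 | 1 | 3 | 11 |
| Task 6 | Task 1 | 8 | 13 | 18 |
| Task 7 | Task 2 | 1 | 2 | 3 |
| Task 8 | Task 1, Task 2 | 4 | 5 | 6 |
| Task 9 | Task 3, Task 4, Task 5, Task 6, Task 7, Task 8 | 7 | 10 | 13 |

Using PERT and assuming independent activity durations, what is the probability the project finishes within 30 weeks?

0.820

te_Task 1 = (1 + 4·3 + 11)/6 = 24/6 = 4; σ²_Task 1 = ((11−1)/6)² = 2.778
te_Task 2 = (3 + 4·5 + 13)/6 = 36/6 = 6; σ²_Task 2 = ((13−3)/6)² = 2.778
te_Task 3 = (4 + 4·9 + 20)/6 = 60/6 = 10; σ²_Task 3 = ((20−4)/6)² = 7.111
te_Task 4 = (9 + 4·12 + 15)/6 = 72/6 = 12; σ²_Task 4 = ((15−9)/6)² = 1.000
te_Task 5 = (1 + 4·3 + 11)/6 = 24/6 = 4; σ²_Task 5 = ((11−1)/6)² = 2.778
te_Task 6 = (8 + 4·13 + 18)/6 = 78/6 = 13; σ²_Task 6 = ((18−8)/6)² = 2.778
te_Task 7 = (1 + 4·2 + 3)/6 = 12/6 = 2; σ²_Task 7 = ((3−1)/6)² = 0.111
te_Task 8 = (4 + 4·5 + 6)/6 = 30/6 = 5; σ²_Task 8 = ((6−4)/6)² = 0.111
te_Task 9 = (7 + 4·10 + 13)/6 = 60/6 = 10; σ²_Task 9 = ((13−7)/6)² = 1.000

Forward pass:
ES_Task 1 = 0; EF_Task 1 = 4
ES_Task 2 = 0; EF_Task 2 = 6
ES_Task 3 = max(EF_Task 1=4, EF_Task 2=6) = 6; EF_Task 3 = 6+10 = 16
ES_Task 4 = max(EF_Task 1=4, EF_Task 2=6) = 6; EF_Task 4 = 6+12 = 18
ES_Task 5 = max(EF_Task 1=4, EF_Task 2=6) = 6; EF_Task 5 = 6+4 = 10
ES_Task 6 = 4; EF_Task 6 = 4+13 = 17
ES_Task 7 = 6; EF_Task 7 = 6+2 = 8
ES_Task 8 = max(EF_Task 1=4, EF_Task 2=6) = 6; EF_Task 8 = 6+5 = 11
ES_Task 9 = max(EF_Task 3=16, EF_Task 4=18, EF_Task 5=10, EF_Task 6=17, EF_Task 7=8, EF_Task 8=11) = 18; EF_Task 9 = 18+10 = 28
Expected project duration μ = 28 weeks. Critical path: Task 2 → Task 4 → Task 9.

Variance along critical path = 2.778 + 1.000 + 1.000 = 4.778; σ = √4.778 = 2.186 weeks.
Z = (30 − 28) / 2.186 = 0.915
P(T ≤ 30) = Φ(0.915) ≈ 0.820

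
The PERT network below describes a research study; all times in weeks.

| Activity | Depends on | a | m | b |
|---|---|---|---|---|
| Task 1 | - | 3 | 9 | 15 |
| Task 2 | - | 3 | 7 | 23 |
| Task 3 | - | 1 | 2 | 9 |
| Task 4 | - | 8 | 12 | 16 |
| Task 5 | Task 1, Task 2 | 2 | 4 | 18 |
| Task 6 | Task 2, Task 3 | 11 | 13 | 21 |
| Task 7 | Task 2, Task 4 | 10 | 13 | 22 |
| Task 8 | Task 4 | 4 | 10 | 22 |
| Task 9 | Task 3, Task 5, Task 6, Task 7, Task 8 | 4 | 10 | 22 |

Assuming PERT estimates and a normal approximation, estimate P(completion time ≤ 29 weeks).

0.019

te_Task 1 = (3 + 4·9 + 15)/6 = 54/6 = 9; σ²_Task 1 = ((15−3)/6)² = 4.000
te_Task 2 = (3 + 4·7 + 23)/6 = 54/6 = 9; σ²_Task 2 = ((23−3)/6)² = 11.111
te_Task 3 = (1 + 4·2 + 9)/6 = 18/6 = 3; σ²_Task 3 = ((9−1)/6)² = 1.778
te_Task 4 = (8 + 4·12 + 16)/6 = 72/6 = 12; σ²_Task 4 = ((16−8)/6)² = 1.778
te_Task 5 = (2 + 4·4 + 18)/6 = 36/6 = 6; σ²_Task 5 = ((18−2)/6)² = 7.111
te_Task 6 = (11 + 4·13 + 21)/6 = 84/6 = 14; σ²_Task 6 = ((21−11)/6)² = 2.778
te_Task 7 = (10 + 4·13 + 22)/6 = 84/6 = 14; σ²_Task 7 = ((22−10)/6)² = 4.000
te_Task 8 = (4 + 4·10 + 22)/6 = 66/6 = 11; σ²_Task 8 = ((22−4)/6)² = 9.000
te_Task 9 = (4 + 4·10 + 22)/6 = 66/6 = 11; σ²_Task 9 = ((22−4)/6)² = 9.000

Forward pass:
ES_Task 1 = 0; EF_Task 1 = 9
ES_Task 2 = 0; EF_Task 2 = 9
ES_Task 3 = 0; EF_Task 3 = 3
ES_Task 4 = 0; EF_Task 4 = 12
ES_Task 5 = max(EF_Task 1=9, EF_Task 2=9) = 9; EF_Task 5 = 9+6 = 15
ES_Task 6 = max(EF_Task 2=9, EF_Task 3=3) = 9; EF_Task 6 = 9+14 = 23
ES_Task 7 = max(EF_Task 2=9, EF_Task 4=12) = 12; EF_Task 7 = 12+14 = 26
ES_Task 8 = 12; EF_Task 8 = 12+11 = 23
ES_Task 9 = max(EF_Task 3=3, EF_Task 5=15, EF_Task 6=23, EF_Task 7=26, EF_Task 8=23) = 26; EF_Task 9 = 26+11 = 37
Expected project duration μ = 37 weeks. Critical path: Task 4 → Task 7 → Task 9.

Variance along critical path = 1.778 + 4.000 + 9.000 = 14.778; σ = √14.778 = 3.844 weeks.
Z = (29 − 37) / 3.844 = -2.081
P(T ≤ 29) = Φ(-2.081) ≈ 0.019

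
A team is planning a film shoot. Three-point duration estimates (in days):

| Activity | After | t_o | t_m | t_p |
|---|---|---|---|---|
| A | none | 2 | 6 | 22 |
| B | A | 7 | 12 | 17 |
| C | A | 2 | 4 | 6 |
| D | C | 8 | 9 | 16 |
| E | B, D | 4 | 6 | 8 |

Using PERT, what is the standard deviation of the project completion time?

3.71 days

te_A = (2 + 4·6 + 22)/6 = 48/6 = 8; σ²_A = ((22−2)/6)² = 11.111
te_B = (7 + 4·12 + 17)/6 = 72/6 = 12; σ²_B = ((17−7)/6)² = 2.778
te_C = (2 + 4·4 + 6)/6 = 24/6 = 4; σ²_C = ((6−2)/6)² = 0.444
te_D = (8 + 4·9 + 16)/6 = 60/6 = 10; σ²_D = ((16−8)/6)² = 1.778
te_E = (4 + 4·6 + 8)/6 = 36/6 = 6; σ²_E = ((8−4)/6)² = 0.444

Forward pass:
ES_A = 0; EF_A = 8
ES_B = 8; EF_B = 8+12 = 20
ES_C = 8; EF_C = 8+4 = 12
ES_D = 12; EF_D = 12+10 = 22
ES_E = max(EF_B=20, EF_D=22) = 22; EF_E = 22+6 = 28
Expected project duration μ = 28 days. Critical path: A → C → D → E.

Variance along critical path = 11.111 + 0.444 + 1.778 + 0.444 = 13.778
σ = √13.778 = 3.712 days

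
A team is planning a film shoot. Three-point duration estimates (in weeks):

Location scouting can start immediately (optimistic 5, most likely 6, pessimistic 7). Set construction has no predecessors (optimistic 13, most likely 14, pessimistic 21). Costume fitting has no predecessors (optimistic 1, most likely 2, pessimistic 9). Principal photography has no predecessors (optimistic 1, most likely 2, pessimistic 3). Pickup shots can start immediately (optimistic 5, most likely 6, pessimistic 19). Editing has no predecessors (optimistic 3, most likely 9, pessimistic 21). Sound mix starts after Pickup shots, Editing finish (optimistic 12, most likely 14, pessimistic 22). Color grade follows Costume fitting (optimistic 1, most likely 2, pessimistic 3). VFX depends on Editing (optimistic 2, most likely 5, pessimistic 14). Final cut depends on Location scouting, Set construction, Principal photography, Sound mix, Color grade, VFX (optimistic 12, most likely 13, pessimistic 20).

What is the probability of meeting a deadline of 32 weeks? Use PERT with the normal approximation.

0.029

te_Location scouting = (5 + 4·6 + 7)/6 = 36/6 = 6; σ²_Location scouting = ((7−5)/6)² = 0.111
te_Set construction = (13 + 4·14 + 21)/6 = 90/6 = 15; σ²_Set construction = ((21−13)/6)² = 1.778
te_Costume fitting = (1 + 4·2 + 9)/6 = 18/6 = 3; σ²_Costume fitting = ((9−1)/6)² = 1.778
te_Principal photography = (1 + 4·2 + 3)/6 = 12/6 = 2; σ²_Principal photography = ((3−1)/6)² = 0.111
te_Pickup shots = (5 + 4·6 + 19)/6 = 48/6 = 8; σ²_Pickup shots = ((19−5)/6)² = 5.444
te_Editing = (3 + 4·9 + 21)/6 = 60/6 = 10; σ²_Editing = ((21−3)/6)² = 9.000
te_Sound mix = (12 + 4·14 + 22)/6 = 90/6 = 15; σ²_Sound mix = ((22−12)/6)² = 2.778
te_Color grade = (1 + 4·2 + 3)/6 = 12/6 = 2; σ²_Color grade = ((3−1)/6)² = 0.111
te_VFX = (2 + 4·5 + 14)/6 = 36/6 = 6; σ²_VFX = ((14−2)/6)² = 4.000
te_Final cut = (12 + 4·13 + 20)/6 = 84/6 = 14; σ²_Final cut = ((20−12)/6)² = 1.778

Forward pass:
ES_Location scouting = 0; EF_Location scouting = 6
ES_Set construction = 0; EF_Set construction = 15
ES_Costume fitting = 0; EF_Costume fitting = 3
ES_Principal photography = 0; EF_Principal photography = 2
ES_Pickup shots = 0; EF_Pickup shots = 8
ES_Editing = 0; EF_Editing = 10
ES_Sound mix = max(EF_Pickup shots=8, EF_Editing=10) = 10; EF_Sound mix = 10+15 = 25
ES_Color grade = 3; EF_Color grade = 3+2 = 5
ES_VFX = 10; EF_VFX = 10+6 = 16
ES_Final cut = max(EF_Location scouting=6, EF_Set construction=15, EF_Principal photography=2, EF_Sound mix=25, EF_Color grade=5, EF_VFX=16) = 25; EF_Final cut = 25+14 = 39
Expected project duration μ = 39 weeks. Critical path: Editing → Sound mix → Final cut.

Variance along critical path = 9.000 + 2.778 + 1.778 = 13.556; σ = √13.556 = 3.682 weeks.
Z = (32 − 39) / 3.682 = -1.901
P(T ≤ 32) = Φ(-1.901) ≈ 0.029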